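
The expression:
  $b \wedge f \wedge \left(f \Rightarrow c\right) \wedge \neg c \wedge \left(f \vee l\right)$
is never true.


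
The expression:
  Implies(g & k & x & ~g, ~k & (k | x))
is always true.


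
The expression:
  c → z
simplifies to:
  z ∨ ¬c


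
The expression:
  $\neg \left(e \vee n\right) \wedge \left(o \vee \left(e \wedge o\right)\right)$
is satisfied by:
  {o: True, n: False, e: False}


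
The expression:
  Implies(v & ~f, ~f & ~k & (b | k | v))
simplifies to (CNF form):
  f | ~k | ~v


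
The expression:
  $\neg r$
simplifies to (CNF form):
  $\neg r$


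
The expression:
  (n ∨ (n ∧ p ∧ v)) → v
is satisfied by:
  {v: True, n: False}
  {n: False, v: False}
  {n: True, v: True}


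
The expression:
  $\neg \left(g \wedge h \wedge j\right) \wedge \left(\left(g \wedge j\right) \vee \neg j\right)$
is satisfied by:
  {g: True, h: False, j: False}
  {h: False, j: False, g: False}
  {g: True, h: True, j: False}
  {h: True, g: False, j: False}
  {j: True, g: True, h: False}


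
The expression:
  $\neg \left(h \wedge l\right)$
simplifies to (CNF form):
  $\neg h \vee \neg l$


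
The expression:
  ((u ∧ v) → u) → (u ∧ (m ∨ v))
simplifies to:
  u ∧ (m ∨ v)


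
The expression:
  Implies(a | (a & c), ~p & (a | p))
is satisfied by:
  {p: False, a: False}
  {a: True, p: False}
  {p: True, a: False}


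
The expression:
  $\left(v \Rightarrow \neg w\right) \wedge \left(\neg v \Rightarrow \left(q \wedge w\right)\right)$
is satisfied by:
  {q: True, v: True, w: False}
  {v: True, w: False, q: False}
  {q: True, w: True, v: False}


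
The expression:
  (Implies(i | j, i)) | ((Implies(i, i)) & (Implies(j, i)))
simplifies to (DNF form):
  i | ~j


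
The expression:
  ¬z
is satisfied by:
  {z: False}


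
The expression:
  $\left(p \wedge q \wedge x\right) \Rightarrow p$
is always true.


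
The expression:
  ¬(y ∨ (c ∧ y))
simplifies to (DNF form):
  ¬y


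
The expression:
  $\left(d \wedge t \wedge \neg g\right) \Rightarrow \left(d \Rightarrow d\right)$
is always true.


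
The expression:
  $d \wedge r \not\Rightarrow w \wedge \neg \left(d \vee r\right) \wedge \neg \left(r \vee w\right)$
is never true.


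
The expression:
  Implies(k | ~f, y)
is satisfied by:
  {y: True, f: True, k: False}
  {y: True, f: False, k: False}
  {y: True, k: True, f: True}
  {y: True, k: True, f: False}
  {f: True, k: False, y: False}


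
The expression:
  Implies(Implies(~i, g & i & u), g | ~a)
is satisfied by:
  {g: True, a: False, i: False}
  {g: False, a: False, i: False}
  {i: True, g: True, a: False}
  {i: True, g: False, a: False}
  {a: True, g: True, i: False}
  {a: True, g: False, i: False}
  {a: True, i: True, g: True}


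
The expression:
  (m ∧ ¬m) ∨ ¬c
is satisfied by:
  {c: False}


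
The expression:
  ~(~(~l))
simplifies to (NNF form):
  ~l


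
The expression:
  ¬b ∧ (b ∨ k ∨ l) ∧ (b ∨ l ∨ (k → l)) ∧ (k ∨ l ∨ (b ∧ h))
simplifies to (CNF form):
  l ∧ ¬b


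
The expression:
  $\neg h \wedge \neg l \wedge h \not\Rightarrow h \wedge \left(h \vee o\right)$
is never true.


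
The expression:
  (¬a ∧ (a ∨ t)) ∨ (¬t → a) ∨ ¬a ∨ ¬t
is always true.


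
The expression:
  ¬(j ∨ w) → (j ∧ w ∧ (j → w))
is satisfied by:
  {w: True, j: True}
  {w: True, j: False}
  {j: True, w: False}


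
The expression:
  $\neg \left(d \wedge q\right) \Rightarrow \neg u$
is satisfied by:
  {q: True, d: True, u: False}
  {q: True, d: False, u: False}
  {d: True, q: False, u: False}
  {q: False, d: False, u: False}
  {q: True, u: True, d: True}


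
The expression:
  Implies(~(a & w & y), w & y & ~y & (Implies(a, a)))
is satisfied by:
  {a: True, w: True, y: True}


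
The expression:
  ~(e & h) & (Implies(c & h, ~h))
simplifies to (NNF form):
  ~h | (~c & ~e)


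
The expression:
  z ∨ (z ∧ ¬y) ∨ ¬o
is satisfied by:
  {z: True, o: False}
  {o: False, z: False}
  {o: True, z: True}


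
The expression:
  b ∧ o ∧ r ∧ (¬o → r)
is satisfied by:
  {r: True, b: True, o: True}


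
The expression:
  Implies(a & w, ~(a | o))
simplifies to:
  ~a | ~w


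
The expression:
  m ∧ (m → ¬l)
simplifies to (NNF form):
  m ∧ ¬l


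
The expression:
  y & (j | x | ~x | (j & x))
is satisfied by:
  {y: True}


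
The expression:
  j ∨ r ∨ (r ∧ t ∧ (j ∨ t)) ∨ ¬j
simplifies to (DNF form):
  True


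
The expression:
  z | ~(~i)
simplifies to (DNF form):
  i | z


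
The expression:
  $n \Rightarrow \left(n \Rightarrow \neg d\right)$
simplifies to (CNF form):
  $\neg d \vee \neg n$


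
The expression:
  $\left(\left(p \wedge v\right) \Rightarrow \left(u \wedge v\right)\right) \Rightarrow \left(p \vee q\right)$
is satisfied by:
  {q: True, p: True}
  {q: True, p: False}
  {p: True, q: False}


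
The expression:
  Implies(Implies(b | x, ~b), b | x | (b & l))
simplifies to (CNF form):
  b | x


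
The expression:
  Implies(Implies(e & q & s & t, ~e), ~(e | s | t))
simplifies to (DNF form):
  (s & t & ~t) | (e & q & s & t) | (s & ~s & ~t) | (t & ~e & ~t) | (e & q & s & ~s) | (e & q & t & ~e) | (e & s & t & ~t) | (q & s & t & ~t) | (~e & ~s & ~t) | (e & q & ~e & ~s) | (e & s & ~s & ~t) | (e & t & ~e & ~t) | (q & s & ~s & ~t) | (q & t & ~e & ~t) | (e & ~e & ~s & ~t) | (q & ~e & ~s & ~t)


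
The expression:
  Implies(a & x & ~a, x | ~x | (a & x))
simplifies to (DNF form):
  True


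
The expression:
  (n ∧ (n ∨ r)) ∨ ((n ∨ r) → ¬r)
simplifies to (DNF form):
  n ∨ ¬r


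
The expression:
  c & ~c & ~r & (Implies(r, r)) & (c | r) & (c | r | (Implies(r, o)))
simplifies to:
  False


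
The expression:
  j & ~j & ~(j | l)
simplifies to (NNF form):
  False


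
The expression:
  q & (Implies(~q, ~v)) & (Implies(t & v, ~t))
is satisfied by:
  {q: True, v: False, t: False}
  {t: True, q: True, v: False}
  {v: True, q: True, t: False}


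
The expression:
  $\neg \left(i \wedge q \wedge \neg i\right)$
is always true.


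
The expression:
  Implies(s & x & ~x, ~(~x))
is always true.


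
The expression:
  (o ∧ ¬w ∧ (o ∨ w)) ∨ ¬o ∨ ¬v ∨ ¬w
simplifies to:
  ¬o ∨ ¬v ∨ ¬w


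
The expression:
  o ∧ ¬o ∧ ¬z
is never true.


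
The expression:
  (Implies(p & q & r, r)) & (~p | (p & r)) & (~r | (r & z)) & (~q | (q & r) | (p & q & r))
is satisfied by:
  {r: True, z: True, q: False, p: False}
  {r: True, z: True, p: True, q: False}
  {r: True, z: True, q: True, p: False}
  {r: True, z: True, p: True, q: True}
  {z: True, q: False, p: False, r: False}
  {z: False, q: False, p: False, r: False}


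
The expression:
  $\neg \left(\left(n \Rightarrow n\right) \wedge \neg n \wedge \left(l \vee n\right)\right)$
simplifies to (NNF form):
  $n \vee \neg l$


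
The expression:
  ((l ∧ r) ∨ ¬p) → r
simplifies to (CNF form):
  p ∨ r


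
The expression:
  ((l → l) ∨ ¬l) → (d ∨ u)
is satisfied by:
  {d: True, u: True}
  {d: True, u: False}
  {u: True, d: False}


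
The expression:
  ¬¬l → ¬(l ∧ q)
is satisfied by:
  {l: False, q: False}
  {q: True, l: False}
  {l: True, q: False}


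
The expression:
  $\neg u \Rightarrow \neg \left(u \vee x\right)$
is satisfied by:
  {u: True, x: False}
  {x: False, u: False}
  {x: True, u: True}


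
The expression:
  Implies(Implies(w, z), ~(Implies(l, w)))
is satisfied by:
  {l: True, w: False, z: False}
  {l: True, z: True, w: False}
  {l: True, w: True, z: False}
  {w: True, z: False, l: False}


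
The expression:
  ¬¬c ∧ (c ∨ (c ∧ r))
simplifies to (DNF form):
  c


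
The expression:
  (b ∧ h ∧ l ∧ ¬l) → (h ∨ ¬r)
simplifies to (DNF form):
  True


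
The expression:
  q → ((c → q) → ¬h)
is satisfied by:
  {h: False, q: False}
  {q: True, h: False}
  {h: True, q: False}


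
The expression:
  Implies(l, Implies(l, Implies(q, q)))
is always true.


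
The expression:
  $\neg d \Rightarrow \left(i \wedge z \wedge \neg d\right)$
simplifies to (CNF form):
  $\left(d \vee i\right) \wedge \left(d \vee z\right)$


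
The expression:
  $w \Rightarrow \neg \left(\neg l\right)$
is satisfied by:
  {l: True, w: False}
  {w: False, l: False}
  {w: True, l: True}


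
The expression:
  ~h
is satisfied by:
  {h: False}


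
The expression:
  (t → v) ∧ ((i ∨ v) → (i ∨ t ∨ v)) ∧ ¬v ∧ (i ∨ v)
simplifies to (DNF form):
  i ∧ ¬t ∧ ¬v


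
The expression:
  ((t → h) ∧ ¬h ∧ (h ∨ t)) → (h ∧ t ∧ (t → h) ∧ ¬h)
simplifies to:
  True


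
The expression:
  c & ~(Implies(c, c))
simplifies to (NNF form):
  False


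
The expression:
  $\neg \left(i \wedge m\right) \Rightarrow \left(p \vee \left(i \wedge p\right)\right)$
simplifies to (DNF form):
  $p \vee \left(i \wedge m\right)$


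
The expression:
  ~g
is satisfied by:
  {g: False}


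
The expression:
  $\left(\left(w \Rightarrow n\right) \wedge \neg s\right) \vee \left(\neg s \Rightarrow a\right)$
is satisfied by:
  {n: True, a: True, s: True, w: False}
  {n: True, a: True, w: False, s: False}
  {n: True, s: True, w: False, a: False}
  {n: True, w: False, s: False, a: False}
  {a: True, s: True, w: False, n: False}
  {a: True, w: False, s: False, n: False}
  {s: True, a: False, w: False, n: False}
  {a: False, w: False, s: False, n: False}
  {a: True, n: True, w: True, s: True}
  {a: True, n: True, w: True, s: False}
  {n: True, w: True, s: True, a: False}
  {n: True, w: True, a: False, s: False}
  {s: True, w: True, a: True, n: False}
  {w: True, a: True, n: False, s: False}
  {w: True, s: True, n: False, a: False}


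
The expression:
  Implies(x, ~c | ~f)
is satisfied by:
  {c: False, x: False, f: False}
  {f: True, c: False, x: False}
  {x: True, c: False, f: False}
  {f: True, x: True, c: False}
  {c: True, f: False, x: False}
  {f: True, c: True, x: False}
  {x: True, c: True, f: False}


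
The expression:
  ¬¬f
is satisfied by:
  {f: True}


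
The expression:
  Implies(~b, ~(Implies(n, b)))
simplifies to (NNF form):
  b | n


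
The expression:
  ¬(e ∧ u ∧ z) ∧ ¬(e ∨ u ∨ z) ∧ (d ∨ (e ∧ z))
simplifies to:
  d ∧ ¬e ∧ ¬u ∧ ¬z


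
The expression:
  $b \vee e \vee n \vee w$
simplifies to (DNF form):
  $b \vee e \vee n \vee w$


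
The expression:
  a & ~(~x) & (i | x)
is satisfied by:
  {a: True, x: True}


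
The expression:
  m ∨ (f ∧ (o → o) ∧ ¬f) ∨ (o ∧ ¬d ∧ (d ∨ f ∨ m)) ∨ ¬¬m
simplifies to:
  m ∨ (f ∧ o ∧ ¬d)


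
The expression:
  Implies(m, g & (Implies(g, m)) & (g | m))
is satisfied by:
  {g: True, m: False}
  {m: False, g: False}
  {m: True, g: True}


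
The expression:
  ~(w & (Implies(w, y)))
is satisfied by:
  {w: False, y: False}
  {y: True, w: False}
  {w: True, y: False}


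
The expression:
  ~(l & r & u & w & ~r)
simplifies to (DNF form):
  True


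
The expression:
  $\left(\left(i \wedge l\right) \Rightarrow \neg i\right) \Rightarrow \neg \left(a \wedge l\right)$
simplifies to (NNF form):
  $i \vee \neg a \vee \neg l$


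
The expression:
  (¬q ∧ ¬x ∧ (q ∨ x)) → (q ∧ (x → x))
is always true.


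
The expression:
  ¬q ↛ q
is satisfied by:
  {q: False}


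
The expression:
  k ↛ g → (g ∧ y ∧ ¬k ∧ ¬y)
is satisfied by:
  {g: True, k: False}
  {k: False, g: False}
  {k: True, g: True}


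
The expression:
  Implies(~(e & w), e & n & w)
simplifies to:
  e & w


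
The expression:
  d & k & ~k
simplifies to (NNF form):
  False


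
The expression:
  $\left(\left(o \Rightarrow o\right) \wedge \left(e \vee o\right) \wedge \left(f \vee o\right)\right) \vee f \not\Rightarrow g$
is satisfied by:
  {o: True, f: True, e: True, g: False}
  {o: True, f: True, e: False, g: False}
  {g: True, o: True, f: True, e: True}
  {g: True, o: True, f: True, e: False}
  {o: True, e: True, f: False, g: False}
  {o: True, e: False, f: False, g: False}
  {o: True, g: True, e: True, f: False}
  {o: True, g: True, e: False, f: False}
  {f: True, e: True, o: False, g: False}
  {f: True, o: False, e: False, g: False}
  {g: True, f: True, e: True, o: False}


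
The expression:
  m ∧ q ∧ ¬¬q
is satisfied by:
  {m: True, q: True}


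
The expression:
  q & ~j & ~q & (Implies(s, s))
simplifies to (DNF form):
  False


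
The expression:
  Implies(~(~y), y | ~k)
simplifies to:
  True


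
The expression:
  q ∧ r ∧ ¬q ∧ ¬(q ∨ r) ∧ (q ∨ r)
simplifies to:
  False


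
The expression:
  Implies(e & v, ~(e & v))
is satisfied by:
  {v: False, e: False}
  {e: True, v: False}
  {v: True, e: False}


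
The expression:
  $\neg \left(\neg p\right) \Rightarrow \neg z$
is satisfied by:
  {p: False, z: False}
  {z: True, p: False}
  {p: True, z: False}


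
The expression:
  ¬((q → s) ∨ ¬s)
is never true.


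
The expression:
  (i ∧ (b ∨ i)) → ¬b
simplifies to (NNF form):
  ¬b ∨ ¬i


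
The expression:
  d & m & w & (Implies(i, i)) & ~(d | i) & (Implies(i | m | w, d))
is never true.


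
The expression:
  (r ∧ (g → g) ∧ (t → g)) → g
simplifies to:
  g ∨ t ∨ ¬r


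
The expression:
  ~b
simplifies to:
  ~b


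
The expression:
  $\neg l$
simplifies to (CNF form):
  $\neg l$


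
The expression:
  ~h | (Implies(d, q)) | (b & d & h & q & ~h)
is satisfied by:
  {q: True, h: False, d: False}
  {h: False, d: False, q: False}
  {d: True, q: True, h: False}
  {d: True, h: False, q: False}
  {q: True, h: True, d: False}
  {h: True, q: False, d: False}
  {d: True, h: True, q: True}


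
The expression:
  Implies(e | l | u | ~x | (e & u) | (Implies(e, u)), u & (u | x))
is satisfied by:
  {u: True}


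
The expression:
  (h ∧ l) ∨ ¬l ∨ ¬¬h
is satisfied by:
  {h: True, l: False}
  {l: False, h: False}
  {l: True, h: True}


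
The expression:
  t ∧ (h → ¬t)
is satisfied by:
  {t: True, h: False}


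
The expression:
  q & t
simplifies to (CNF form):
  q & t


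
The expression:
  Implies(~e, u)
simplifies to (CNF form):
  e | u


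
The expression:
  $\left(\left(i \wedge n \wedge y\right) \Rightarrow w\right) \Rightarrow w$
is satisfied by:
  {i: True, w: True, y: True, n: True}
  {i: True, w: True, y: True, n: False}
  {i: True, w: True, n: True, y: False}
  {i: True, w: True, n: False, y: False}
  {w: True, y: True, n: True, i: False}
  {w: True, y: True, n: False, i: False}
  {w: True, y: False, n: True, i: False}
  {w: True, y: False, n: False, i: False}
  {i: True, y: True, n: True, w: False}


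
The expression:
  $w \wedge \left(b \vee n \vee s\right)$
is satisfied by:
  {w: True, n: True, b: True, s: True}
  {w: True, n: True, b: True, s: False}
  {w: True, n: True, s: True, b: False}
  {w: True, n: True, s: False, b: False}
  {w: True, b: True, s: True, n: False}
  {w: True, b: True, s: False, n: False}
  {w: True, b: False, s: True, n: False}


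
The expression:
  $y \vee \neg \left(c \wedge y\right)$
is always true.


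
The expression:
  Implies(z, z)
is always true.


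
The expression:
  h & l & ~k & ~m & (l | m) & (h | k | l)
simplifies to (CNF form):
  h & l & ~k & ~m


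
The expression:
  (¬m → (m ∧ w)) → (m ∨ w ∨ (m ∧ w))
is always true.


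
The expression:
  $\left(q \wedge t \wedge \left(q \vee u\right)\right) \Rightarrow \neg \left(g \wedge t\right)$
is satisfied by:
  {g: False, t: False, q: False}
  {q: True, g: False, t: False}
  {t: True, g: False, q: False}
  {q: True, t: True, g: False}
  {g: True, q: False, t: False}
  {q: True, g: True, t: False}
  {t: True, g: True, q: False}


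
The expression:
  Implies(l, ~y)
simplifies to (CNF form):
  ~l | ~y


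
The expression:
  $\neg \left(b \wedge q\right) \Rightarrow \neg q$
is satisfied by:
  {b: True, q: False}
  {q: False, b: False}
  {q: True, b: True}


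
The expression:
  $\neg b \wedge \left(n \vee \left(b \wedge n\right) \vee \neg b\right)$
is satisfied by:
  {b: False}


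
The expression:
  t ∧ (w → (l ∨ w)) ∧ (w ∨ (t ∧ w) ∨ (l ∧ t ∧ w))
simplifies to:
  t ∧ w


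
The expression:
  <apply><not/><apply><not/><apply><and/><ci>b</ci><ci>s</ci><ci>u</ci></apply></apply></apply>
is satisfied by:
  {u: True, b: True, s: True}


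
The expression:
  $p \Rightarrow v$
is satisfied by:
  {v: True, p: False}
  {p: False, v: False}
  {p: True, v: True}


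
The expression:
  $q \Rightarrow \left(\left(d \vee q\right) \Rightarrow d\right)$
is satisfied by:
  {d: True, q: False}
  {q: False, d: False}
  {q: True, d: True}


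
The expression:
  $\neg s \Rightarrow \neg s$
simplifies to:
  $\text{True}$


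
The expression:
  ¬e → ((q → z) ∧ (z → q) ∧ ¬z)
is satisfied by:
  {e: True, z: False, q: False}
  {q: True, e: True, z: False}
  {e: True, z: True, q: False}
  {q: True, e: True, z: True}
  {q: False, z: False, e: False}


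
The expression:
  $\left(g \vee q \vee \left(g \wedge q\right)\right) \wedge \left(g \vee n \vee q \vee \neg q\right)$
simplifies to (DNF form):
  $g \vee q$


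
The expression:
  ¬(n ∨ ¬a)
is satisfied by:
  {a: True, n: False}


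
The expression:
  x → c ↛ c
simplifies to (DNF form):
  ¬x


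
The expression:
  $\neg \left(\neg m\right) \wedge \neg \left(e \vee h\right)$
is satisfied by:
  {m: True, e: False, h: False}


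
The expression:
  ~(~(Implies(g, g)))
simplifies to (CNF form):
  True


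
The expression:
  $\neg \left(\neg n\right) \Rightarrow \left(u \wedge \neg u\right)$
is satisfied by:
  {n: False}


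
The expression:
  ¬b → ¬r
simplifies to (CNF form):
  b ∨ ¬r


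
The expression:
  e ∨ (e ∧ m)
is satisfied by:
  {e: True}


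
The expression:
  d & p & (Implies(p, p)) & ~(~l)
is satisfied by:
  {p: True, d: True, l: True}


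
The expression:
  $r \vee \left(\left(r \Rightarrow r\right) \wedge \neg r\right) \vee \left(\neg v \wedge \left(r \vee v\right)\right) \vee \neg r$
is always true.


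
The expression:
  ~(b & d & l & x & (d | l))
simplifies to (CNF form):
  ~b | ~d | ~l | ~x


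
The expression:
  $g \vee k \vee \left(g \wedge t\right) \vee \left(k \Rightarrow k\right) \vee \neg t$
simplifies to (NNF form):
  $\text{True}$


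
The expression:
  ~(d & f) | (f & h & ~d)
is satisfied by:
  {d: False, f: False}
  {f: True, d: False}
  {d: True, f: False}


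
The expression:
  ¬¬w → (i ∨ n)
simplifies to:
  i ∨ n ∨ ¬w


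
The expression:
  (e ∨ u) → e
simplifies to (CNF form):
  e ∨ ¬u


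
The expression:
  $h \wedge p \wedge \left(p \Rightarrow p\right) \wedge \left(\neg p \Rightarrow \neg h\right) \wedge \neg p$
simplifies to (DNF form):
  $\text{False}$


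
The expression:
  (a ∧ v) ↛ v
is never true.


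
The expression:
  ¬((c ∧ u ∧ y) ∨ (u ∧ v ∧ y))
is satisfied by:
  {c: False, u: False, y: False, v: False}
  {v: True, c: False, u: False, y: False}
  {c: True, v: False, u: False, y: False}
  {v: True, c: True, u: False, y: False}
  {y: True, v: False, c: False, u: False}
  {y: True, v: True, c: False, u: False}
  {y: True, c: True, v: False, u: False}
  {y: True, v: True, c: True, u: False}
  {u: True, y: False, c: False, v: False}
  {u: True, v: True, y: False, c: False}
  {u: True, c: True, y: False, v: False}
  {v: True, u: True, c: True, y: False}
  {u: True, y: True, v: False, c: False}


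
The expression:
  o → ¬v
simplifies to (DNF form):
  ¬o ∨ ¬v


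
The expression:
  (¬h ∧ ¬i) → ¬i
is always true.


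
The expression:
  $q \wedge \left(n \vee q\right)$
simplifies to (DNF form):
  $q$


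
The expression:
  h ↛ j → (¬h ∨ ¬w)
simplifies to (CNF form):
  j ∨ ¬h ∨ ¬w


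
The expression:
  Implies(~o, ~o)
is always true.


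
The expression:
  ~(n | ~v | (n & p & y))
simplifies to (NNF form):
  v & ~n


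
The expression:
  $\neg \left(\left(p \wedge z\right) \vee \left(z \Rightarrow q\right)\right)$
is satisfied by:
  {z: True, q: False, p: False}


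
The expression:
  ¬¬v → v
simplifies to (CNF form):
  True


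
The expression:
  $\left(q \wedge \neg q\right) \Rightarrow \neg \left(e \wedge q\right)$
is always true.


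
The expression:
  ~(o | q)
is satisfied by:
  {q: False, o: False}


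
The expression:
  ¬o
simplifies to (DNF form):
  ¬o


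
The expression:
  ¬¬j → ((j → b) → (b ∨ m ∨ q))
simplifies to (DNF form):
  True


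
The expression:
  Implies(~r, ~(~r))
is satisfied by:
  {r: True}


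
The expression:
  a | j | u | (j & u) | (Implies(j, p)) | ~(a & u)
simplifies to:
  True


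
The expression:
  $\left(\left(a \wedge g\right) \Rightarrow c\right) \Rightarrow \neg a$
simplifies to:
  $\left(g \wedge \neg c\right) \vee \neg a$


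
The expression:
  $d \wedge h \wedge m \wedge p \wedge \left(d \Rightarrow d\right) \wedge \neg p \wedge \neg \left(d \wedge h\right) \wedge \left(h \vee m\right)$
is never true.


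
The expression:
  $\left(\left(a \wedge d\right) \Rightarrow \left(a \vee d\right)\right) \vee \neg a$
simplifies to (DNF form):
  $\text{True}$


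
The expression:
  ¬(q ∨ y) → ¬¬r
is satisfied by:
  {r: True, y: True, q: True}
  {r: True, y: True, q: False}
  {r: True, q: True, y: False}
  {r: True, q: False, y: False}
  {y: True, q: True, r: False}
  {y: True, q: False, r: False}
  {q: True, y: False, r: False}


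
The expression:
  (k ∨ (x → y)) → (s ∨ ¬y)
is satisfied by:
  {s: True, y: False}
  {y: False, s: False}
  {y: True, s: True}


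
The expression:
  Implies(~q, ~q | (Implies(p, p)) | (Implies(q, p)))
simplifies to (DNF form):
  True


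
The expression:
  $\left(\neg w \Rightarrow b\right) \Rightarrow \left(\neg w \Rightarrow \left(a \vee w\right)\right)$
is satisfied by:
  {a: True, w: True, b: False}
  {a: True, w: False, b: False}
  {w: True, a: False, b: False}
  {a: False, w: False, b: False}
  {a: True, b: True, w: True}
  {a: True, b: True, w: False}
  {b: True, w: True, a: False}


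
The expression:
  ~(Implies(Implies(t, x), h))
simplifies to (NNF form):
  ~h & (x | ~t)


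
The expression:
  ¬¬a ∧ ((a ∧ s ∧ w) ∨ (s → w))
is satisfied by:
  {a: True, w: True, s: False}
  {a: True, s: False, w: False}
  {a: True, w: True, s: True}


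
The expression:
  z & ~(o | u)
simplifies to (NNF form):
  z & ~o & ~u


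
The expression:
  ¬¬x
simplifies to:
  x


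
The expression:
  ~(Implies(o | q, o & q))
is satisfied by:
  {q: True, o: False}
  {o: True, q: False}


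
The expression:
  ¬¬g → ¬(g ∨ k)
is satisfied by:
  {g: False}


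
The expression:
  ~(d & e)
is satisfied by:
  {e: False, d: False}
  {d: True, e: False}
  {e: True, d: False}


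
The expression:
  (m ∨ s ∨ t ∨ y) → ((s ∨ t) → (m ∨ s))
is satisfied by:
  {m: True, s: True, t: False}
  {m: True, s: False, t: False}
  {s: True, m: False, t: False}
  {m: False, s: False, t: False}
  {m: True, t: True, s: True}
  {m: True, t: True, s: False}
  {t: True, s: True, m: False}


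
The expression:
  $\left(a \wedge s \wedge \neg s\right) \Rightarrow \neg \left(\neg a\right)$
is always true.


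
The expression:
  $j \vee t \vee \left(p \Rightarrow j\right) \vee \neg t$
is always true.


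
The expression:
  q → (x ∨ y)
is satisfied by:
  {y: True, x: True, q: False}
  {y: True, x: False, q: False}
  {x: True, y: False, q: False}
  {y: False, x: False, q: False}
  {y: True, q: True, x: True}
  {y: True, q: True, x: False}
  {q: True, x: True, y: False}


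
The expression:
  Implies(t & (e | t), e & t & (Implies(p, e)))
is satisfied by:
  {e: True, t: False}
  {t: False, e: False}
  {t: True, e: True}


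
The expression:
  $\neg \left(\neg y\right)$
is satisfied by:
  {y: True}


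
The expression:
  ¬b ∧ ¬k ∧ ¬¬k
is never true.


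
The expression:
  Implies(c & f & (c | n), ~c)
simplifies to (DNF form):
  ~c | ~f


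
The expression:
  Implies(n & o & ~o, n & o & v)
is always true.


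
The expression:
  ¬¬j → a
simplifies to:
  a ∨ ¬j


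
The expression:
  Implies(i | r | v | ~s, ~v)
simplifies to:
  ~v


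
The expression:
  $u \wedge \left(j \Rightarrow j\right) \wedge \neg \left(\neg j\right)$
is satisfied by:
  {j: True, u: True}


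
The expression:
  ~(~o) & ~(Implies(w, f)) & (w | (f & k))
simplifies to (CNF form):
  o & w & ~f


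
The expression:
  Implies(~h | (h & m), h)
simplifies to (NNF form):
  h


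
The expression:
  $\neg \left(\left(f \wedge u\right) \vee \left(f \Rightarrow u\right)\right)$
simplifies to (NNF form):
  $f \wedge \neg u$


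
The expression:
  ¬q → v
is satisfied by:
  {q: True, v: True}
  {q: True, v: False}
  {v: True, q: False}


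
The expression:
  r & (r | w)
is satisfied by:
  {r: True}


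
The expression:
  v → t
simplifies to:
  t ∨ ¬v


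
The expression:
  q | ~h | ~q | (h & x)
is always true.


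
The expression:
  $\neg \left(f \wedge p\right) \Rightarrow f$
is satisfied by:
  {f: True}


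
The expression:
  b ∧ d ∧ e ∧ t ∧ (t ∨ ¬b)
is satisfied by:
  {t: True, e: True, b: True, d: True}


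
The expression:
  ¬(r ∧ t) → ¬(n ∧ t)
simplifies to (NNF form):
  r ∨ ¬n ∨ ¬t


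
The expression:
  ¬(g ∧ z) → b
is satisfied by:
  {b: True, z: True, g: True}
  {b: True, z: True, g: False}
  {b: True, g: True, z: False}
  {b: True, g: False, z: False}
  {z: True, g: True, b: False}


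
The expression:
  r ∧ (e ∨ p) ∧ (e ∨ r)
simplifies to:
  r ∧ (e ∨ p)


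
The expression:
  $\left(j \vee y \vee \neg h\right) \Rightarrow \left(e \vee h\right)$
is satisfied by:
  {e: True, h: True}
  {e: True, h: False}
  {h: True, e: False}


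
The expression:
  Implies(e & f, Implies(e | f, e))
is always true.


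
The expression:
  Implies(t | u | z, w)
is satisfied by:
  {w: True, t: False, u: False, z: False}
  {z: True, w: True, t: False, u: False}
  {w: True, u: True, t: False, z: False}
  {z: True, w: True, u: True, t: False}
  {w: True, t: True, u: False, z: False}
  {w: True, z: True, t: True, u: False}
  {w: True, u: True, t: True, z: False}
  {z: True, w: True, u: True, t: True}
  {z: False, t: False, u: False, w: False}


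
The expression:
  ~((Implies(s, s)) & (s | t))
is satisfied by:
  {t: False, s: False}


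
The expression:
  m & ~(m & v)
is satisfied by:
  {m: True, v: False}


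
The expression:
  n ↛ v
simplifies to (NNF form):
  n ∧ ¬v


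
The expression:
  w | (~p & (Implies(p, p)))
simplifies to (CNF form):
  w | ~p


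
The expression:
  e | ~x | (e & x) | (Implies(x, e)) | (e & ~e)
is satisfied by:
  {e: True, x: False}
  {x: False, e: False}
  {x: True, e: True}


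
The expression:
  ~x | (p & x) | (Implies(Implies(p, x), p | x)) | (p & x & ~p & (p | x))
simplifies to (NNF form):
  True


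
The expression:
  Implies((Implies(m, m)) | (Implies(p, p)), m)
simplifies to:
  m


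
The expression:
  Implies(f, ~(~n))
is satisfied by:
  {n: True, f: False}
  {f: False, n: False}
  {f: True, n: True}


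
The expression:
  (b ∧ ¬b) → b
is always true.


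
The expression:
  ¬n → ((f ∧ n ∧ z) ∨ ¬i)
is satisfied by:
  {n: True, i: False}
  {i: False, n: False}
  {i: True, n: True}


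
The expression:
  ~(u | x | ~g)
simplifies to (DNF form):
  g & ~u & ~x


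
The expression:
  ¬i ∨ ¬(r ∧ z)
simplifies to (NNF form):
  ¬i ∨ ¬r ∨ ¬z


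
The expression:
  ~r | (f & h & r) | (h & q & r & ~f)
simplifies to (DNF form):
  ~r | (f & h) | (h & q)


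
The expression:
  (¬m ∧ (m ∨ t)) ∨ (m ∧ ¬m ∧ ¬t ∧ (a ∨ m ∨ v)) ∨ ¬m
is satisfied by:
  {m: False}


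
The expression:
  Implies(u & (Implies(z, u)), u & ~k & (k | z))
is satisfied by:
  {z: True, k: False, u: False}
  {k: False, u: False, z: False}
  {z: True, k: True, u: False}
  {k: True, z: False, u: False}
  {u: True, z: True, k: False}


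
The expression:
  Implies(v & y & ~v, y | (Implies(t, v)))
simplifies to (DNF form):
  True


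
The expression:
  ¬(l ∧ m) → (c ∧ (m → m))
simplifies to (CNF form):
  (c ∨ l) ∧ (c ∨ m)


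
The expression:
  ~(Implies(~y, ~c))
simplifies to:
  c & ~y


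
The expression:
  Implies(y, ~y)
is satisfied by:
  {y: False}


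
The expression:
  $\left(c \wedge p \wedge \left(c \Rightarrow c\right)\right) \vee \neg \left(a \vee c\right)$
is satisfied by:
  {p: True, a: False, c: False}
  {a: False, c: False, p: False}
  {p: True, c: True, a: False}
  {p: True, a: True, c: True}


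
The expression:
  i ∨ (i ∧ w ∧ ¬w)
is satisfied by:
  {i: True}


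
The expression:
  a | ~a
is always true.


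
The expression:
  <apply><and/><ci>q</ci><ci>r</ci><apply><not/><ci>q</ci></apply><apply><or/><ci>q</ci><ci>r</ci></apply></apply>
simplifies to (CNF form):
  <false/>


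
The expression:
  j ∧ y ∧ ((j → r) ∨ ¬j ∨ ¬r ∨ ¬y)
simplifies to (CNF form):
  j ∧ y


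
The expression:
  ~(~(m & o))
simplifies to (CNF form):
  m & o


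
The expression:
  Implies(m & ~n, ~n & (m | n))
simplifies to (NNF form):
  True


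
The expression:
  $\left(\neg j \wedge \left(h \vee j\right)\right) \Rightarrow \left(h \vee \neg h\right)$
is always true.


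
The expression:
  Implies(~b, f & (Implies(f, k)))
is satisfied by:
  {b: True, k: True, f: True}
  {b: True, k: True, f: False}
  {b: True, f: True, k: False}
  {b: True, f: False, k: False}
  {k: True, f: True, b: False}


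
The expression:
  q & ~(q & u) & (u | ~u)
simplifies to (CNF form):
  q & ~u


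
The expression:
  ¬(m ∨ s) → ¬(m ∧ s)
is always true.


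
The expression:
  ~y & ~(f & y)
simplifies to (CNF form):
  ~y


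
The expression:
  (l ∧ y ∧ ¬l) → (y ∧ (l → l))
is always true.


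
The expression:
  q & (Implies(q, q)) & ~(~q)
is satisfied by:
  {q: True}


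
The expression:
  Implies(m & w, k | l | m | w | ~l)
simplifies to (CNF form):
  True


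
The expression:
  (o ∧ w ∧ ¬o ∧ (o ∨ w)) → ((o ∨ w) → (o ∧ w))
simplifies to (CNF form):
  True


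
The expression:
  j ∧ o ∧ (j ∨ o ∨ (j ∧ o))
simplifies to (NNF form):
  j ∧ o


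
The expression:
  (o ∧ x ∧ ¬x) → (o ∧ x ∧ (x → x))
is always true.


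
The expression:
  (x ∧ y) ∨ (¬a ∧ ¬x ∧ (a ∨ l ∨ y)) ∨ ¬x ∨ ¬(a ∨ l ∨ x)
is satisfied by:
  {y: True, x: False}
  {x: False, y: False}
  {x: True, y: True}


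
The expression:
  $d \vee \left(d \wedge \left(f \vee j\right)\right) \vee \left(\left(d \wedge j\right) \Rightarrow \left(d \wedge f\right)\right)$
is always true.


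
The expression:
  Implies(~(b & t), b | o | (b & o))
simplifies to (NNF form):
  b | o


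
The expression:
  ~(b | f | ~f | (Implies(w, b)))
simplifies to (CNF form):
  False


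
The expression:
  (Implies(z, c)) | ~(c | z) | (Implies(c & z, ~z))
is always true.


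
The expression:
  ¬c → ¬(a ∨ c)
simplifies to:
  c ∨ ¬a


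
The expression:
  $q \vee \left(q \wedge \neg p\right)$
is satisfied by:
  {q: True}


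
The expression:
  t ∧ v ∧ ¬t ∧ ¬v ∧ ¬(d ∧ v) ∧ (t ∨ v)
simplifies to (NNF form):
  False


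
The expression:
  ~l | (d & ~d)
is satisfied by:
  {l: False}


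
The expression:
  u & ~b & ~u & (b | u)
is never true.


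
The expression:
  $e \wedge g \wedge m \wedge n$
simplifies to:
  $e \wedge g \wedge m \wedge n$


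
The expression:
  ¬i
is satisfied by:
  {i: False}


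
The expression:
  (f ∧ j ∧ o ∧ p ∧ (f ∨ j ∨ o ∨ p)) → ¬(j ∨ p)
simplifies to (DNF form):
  ¬f ∨ ¬j ∨ ¬o ∨ ¬p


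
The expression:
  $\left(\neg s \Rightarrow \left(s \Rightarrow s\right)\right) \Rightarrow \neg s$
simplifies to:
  $\neg s$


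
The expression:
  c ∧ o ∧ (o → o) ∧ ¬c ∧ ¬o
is never true.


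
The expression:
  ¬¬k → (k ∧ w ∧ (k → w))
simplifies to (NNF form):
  w ∨ ¬k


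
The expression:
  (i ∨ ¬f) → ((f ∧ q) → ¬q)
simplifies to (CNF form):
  ¬f ∨ ¬i ∨ ¬q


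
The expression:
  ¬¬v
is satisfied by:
  {v: True}


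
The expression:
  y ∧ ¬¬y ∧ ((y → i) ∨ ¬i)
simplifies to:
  y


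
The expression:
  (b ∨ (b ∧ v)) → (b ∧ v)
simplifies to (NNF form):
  v ∨ ¬b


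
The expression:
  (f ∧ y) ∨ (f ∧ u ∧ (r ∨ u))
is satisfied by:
  {y: True, u: True, f: True}
  {y: True, f: True, u: False}
  {u: True, f: True, y: False}


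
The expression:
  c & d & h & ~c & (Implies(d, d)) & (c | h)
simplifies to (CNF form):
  False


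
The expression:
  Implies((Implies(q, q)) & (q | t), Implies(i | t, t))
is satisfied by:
  {t: True, q: False, i: False}
  {q: False, i: False, t: False}
  {i: True, t: True, q: False}
  {i: True, q: False, t: False}
  {t: True, q: True, i: False}
  {q: True, t: False, i: False}
  {i: True, q: True, t: True}


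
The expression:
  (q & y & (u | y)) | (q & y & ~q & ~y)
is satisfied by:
  {y: True, q: True}


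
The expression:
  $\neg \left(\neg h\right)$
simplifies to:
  $h$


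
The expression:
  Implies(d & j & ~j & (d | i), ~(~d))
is always true.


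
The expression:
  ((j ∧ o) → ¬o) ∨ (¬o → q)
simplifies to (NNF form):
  True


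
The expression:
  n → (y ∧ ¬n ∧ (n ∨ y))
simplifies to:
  ¬n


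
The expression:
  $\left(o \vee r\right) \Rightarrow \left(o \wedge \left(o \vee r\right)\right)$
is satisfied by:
  {o: True, r: False}
  {r: False, o: False}
  {r: True, o: True}


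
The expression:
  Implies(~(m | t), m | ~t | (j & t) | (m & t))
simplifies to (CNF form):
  True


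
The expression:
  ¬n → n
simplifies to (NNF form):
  n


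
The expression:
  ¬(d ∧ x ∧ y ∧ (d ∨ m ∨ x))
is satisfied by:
  {y: False, d: False, x: False}
  {x: True, y: False, d: False}
  {d: True, y: False, x: False}
  {x: True, d: True, y: False}
  {y: True, x: False, d: False}
  {x: True, y: True, d: False}
  {d: True, y: True, x: False}


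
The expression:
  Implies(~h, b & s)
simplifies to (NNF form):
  h | (b & s)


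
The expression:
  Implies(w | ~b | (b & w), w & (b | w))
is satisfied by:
  {b: True, w: True}
  {b: True, w: False}
  {w: True, b: False}


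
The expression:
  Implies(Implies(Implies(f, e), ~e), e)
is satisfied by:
  {e: True}


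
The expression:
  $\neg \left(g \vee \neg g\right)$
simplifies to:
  $\text{False}$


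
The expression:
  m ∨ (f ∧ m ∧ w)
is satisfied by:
  {m: True}


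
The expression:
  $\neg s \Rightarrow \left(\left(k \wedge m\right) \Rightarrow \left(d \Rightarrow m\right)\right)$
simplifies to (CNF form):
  $\text{True}$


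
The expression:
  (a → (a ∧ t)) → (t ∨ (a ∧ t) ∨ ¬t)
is always true.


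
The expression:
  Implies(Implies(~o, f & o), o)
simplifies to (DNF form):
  True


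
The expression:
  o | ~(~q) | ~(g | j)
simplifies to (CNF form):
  (o | q | ~g) & (o | q | ~j)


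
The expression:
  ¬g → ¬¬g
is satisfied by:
  {g: True}


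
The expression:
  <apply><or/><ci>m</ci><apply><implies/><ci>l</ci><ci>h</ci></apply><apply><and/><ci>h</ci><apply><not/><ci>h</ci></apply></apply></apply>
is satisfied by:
  {m: True, h: True, l: False}
  {m: True, l: False, h: False}
  {h: True, l: False, m: False}
  {h: False, l: False, m: False}
  {m: True, h: True, l: True}
  {m: True, l: True, h: False}
  {h: True, l: True, m: False}


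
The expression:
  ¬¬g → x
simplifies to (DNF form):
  x ∨ ¬g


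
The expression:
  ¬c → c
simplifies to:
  c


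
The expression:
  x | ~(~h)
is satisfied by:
  {x: True, h: True}
  {x: True, h: False}
  {h: True, x: False}


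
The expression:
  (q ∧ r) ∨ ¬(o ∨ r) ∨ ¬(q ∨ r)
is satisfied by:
  {o: False, r: False, q: False}
  {q: True, o: False, r: False}
  {o: True, q: False, r: False}
  {r: True, q: True, o: False}
  {r: True, q: True, o: True}


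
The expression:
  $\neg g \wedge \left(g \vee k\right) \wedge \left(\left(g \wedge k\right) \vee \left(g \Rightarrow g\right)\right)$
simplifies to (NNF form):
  $k \wedge \neg g$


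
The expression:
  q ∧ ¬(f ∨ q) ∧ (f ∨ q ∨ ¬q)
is never true.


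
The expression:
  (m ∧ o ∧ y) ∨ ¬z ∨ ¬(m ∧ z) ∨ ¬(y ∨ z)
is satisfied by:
  {o: True, y: True, m: False, z: False}
  {o: True, y: False, m: False, z: False}
  {y: True, o: False, m: False, z: False}
  {o: False, y: False, m: False, z: False}
  {o: True, z: True, y: True, m: False}
  {o: True, z: True, y: False, m: False}
  {z: True, y: True, o: False, m: False}
  {z: True, o: False, y: False, m: False}
  {o: True, m: True, y: True, z: False}
  {o: True, m: True, y: False, z: False}
  {m: True, y: True, o: False, z: False}
  {m: True, o: False, y: False, z: False}
  {o: True, z: True, m: True, y: True}


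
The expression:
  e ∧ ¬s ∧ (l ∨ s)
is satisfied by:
  {e: True, l: True, s: False}


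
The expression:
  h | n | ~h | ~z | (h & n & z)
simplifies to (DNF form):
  True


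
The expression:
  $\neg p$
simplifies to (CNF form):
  $\neg p$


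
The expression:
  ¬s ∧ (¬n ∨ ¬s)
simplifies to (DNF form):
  ¬s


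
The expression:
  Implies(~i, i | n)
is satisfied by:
  {i: True, n: True}
  {i: True, n: False}
  {n: True, i: False}


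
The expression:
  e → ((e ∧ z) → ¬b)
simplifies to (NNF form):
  ¬b ∨ ¬e ∨ ¬z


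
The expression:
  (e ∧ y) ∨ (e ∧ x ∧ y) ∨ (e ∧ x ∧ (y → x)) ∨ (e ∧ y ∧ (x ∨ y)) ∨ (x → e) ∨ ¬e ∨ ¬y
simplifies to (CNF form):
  True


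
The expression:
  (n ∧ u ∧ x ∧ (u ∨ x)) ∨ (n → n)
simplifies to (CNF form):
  True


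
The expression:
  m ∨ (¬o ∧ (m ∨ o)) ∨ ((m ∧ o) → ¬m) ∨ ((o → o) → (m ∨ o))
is always true.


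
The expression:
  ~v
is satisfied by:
  {v: False}


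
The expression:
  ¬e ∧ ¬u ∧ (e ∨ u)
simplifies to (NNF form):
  False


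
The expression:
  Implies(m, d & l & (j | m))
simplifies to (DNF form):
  ~m | (d & l)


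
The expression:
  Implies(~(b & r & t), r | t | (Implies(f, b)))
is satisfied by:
  {b: True, r: True, t: True, f: False}
  {b: True, r: True, t: False, f: False}
  {b: True, t: True, r: False, f: False}
  {b: True, t: False, r: False, f: False}
  {r: True, t: True, b: False, f: False}
  {r: True, t: False, b: False, f: False}
  {t: True, b: False, r: False, f: False}
  {t: False, b: False, r: False, f: False}
  {f: True, b: True, r: True, t: True}
  {f: True, b: True, r: True, t: False}
  {f: True, b: True, t: True, r: False}
  {f: True, b: True, t: False, r: False}
  {f: True, r: True, t: True, b: False}
  {f: True, r: True, t: False, b: False}
  {f: True, t: True, r: False, b: False}
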